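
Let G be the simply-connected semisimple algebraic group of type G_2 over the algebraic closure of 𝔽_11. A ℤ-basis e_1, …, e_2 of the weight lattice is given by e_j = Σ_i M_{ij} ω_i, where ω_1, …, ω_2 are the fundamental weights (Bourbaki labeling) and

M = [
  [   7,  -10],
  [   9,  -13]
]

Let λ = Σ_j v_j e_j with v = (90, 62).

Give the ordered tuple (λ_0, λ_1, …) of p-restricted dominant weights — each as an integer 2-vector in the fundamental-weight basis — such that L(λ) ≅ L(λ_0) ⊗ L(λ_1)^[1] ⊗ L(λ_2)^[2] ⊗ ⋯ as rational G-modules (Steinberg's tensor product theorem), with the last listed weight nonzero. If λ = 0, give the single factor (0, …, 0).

Compute c_i = Σ_j M_{ij} v_j with v = (90, 62):
  c_1 = 7*90 + -10*62 = 10
  c_2 = 9*90 + -13*62 = 4
Writing each c_i in base p = 11:
  c_1 = 10 = 10·11^0
  c_2 = 4 = 4·11^0
λ_0 = (10, 4)

((10, 4),)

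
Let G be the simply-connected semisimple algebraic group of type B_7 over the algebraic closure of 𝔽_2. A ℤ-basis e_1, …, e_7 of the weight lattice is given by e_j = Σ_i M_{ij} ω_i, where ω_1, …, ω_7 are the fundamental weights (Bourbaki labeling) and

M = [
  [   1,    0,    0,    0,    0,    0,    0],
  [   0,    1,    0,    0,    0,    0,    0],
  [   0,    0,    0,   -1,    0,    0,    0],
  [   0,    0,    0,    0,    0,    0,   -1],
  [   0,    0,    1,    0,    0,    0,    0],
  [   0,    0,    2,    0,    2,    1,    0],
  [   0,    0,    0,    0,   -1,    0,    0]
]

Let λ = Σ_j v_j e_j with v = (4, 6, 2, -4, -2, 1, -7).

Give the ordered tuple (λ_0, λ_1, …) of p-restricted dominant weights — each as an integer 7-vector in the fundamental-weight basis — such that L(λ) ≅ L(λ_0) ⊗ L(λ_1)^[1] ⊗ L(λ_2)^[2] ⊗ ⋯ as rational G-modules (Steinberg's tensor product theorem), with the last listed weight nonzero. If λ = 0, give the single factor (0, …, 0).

((0, 0, 0, 1, 0, 1, 0), (0, 1, 0, 1, 1, 0, 1), (1, 1, 1, 1, 0, 0, 0))

In the fundamental-weight basis, λ has coordinates c = M·v (v = (4, 6, 2, -4, -2, 1, -7)):
  c_1 = (1)·(4) + (0)·(6) + (0)·(2) + (0)·(-4) + (0)·(-2) + (0)·(1) + (0)·(-7) = 4
  c_2 = (0)·(4) + (1)·(6) + (0)·(2) + (0)·(-4) + (0)·(-2) + (0)·(1) + (0)·(-7) = 6
  c_3 = (0)·(4) + (0)·(6) + (0)·(2) + (-1)·(-4) + (0)·(-2) + (0)·(1) + (0)·(-7) = 4
  c_4 = (0)·(4) + (0)·(6) + (0)·(2) + (0)·(-4) + (0)·(-2) + (0)·(1) + (-1)·(-7) = 7
  c_5 = (0)·(4) + (0)·(6) + (1)·(2) + (0)·(-4) + (0)·(-2) + (0)·(1) + (0)·(-7) = 2
  c_6 = (0)·(4) + (0)·(6) + (2)·(2) + (0)·(-4) + (2)·(-2) + (1)·(1) + (0)·(-7) = 1
  c_7 = (0)·(4) + (0)·(6) + (0)·(2) + (0)·(-4) + (-1)·(-2) + (0)·(1) + (0)·(-7) = 2
p = 2; digits c_i = Σ_j d_{ij}·2^j, 0 ≤ d_{ij} < 2:
  c_1 = 4 = 0·2^0 + 0·2^1 + 1·2^2
  c_2 = 6 = 0·2^0 + 1·2^1 + 1·2^2
  c_3 = 4 = 0·2^0 + 0·2^1 + 1·2^2
  c_4 = 7 = 1·2^0 + 1·2^1 + 1·2^2
  c_5 = 2 = 0·2^0 + 1·2^1
  c_6 = 1 = 1·2^0
  c_7 = 2 = 0·2^0 + 1·2^1
p-restricted factor λ_0 = (0, 0, 0, 1, 0, 1, 0)
p-restricted factor λ_1 = (0, 1, 0, 1, 1, 0, 1)
p-restricted factor λ_2 = (1, 1, 1, 1, 0, 0, 0)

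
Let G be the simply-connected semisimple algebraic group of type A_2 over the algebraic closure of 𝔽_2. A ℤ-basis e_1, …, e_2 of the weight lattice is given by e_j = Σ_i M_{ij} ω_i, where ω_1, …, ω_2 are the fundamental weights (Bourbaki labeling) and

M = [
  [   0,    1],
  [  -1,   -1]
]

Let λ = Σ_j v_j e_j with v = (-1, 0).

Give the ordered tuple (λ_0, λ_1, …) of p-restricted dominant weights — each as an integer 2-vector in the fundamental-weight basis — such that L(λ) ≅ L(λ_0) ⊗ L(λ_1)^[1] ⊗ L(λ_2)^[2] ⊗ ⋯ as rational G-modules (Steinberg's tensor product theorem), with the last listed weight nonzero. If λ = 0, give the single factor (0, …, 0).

Converting to the ω-basis (c_i = row i of M dotted with v = (-1, 0)):
  c_1 = 0*-1 + 1*0 = 0
  c_2 = -1*-1 + -1*0 = 1
Writing each c_i in base p = 2:
  c_1 = 0
  c_2 = 1 = 1·2^0
p-restricted factor λ_0 = (0, 1)

((0, 1),)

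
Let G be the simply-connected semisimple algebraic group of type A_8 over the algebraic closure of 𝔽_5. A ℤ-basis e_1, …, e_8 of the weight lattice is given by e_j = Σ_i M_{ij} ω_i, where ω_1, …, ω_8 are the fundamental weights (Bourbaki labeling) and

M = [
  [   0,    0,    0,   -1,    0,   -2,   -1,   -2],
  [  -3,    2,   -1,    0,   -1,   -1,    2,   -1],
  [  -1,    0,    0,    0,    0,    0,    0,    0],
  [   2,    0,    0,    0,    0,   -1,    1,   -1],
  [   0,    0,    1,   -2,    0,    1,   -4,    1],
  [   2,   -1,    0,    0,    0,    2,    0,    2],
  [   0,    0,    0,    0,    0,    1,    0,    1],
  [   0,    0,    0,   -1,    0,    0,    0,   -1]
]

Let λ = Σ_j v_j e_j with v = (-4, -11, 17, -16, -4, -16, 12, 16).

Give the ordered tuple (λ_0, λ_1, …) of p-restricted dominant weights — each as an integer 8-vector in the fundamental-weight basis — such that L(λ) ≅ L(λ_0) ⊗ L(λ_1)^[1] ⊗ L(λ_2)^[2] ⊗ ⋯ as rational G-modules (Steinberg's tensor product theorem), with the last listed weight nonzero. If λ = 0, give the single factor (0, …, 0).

((4, 1, 4, 4, 1, 3, 0, 0),)

Compute c_i = Σ_j M_{ij} v_j with v = (-4, -11, 17, -16, -4, -16, 12, 16):
  c_1 = (0)·(-4) + (0)·(-11) + (0)·(17) + (-1)·(-16) + (0)·(-4) + (-2)·(-16) + (-1)·(12) + (-2)·(16) = 4
  c_2 = (-3)·(-4) + (2)·(-11) + (-1)·(17) + (0)·(-16) + (-1)·(-4) + (-1)·(-16) + (2)·(12) + (-1)·(16) = 1
  c_3 = (-1)·(-4) + (0)·(-11) + (0)·(17) + (0)·(-16) + (0)·(-4) + (0)·(-16) + (0)·(12) + (0)·(16) = 4
  c_4 = (2)·(-4) + (0)·(-11) + (0)·(17) + (0)·(-16) + (0)·(-4) + (-1)·(-16) + (1)·(12) + (-1)·(16) = 4
  c_5 = (0)·(-4) + (0)·(-11) + (1)·(17) + (-2)·(-16) + (0)·(-4) + (1)·(-16) + (-4)·(12) + (1)·(16) = 1
  c_6 = (2)·(-4) + (-1)·(-11) + (0)·(17) + (0)·(-16) + (0)·(-4) + (2)·(-16) + (0)·(12) + (2)·(16) = 3
  c_7 = (0)·(-4) + (0)·(-11) + (0)·(17) + (0)·(-16) + (0)·(-4) + (1)·(-16) + (0)·(12) + (1)·(16) = 0
  c_8 = (0)·(-4) + (0)·(-11) + (0)·(17) + (-1)·(-16) + (0)·(-4) + (0)·(-16) + (0)·(12) + (-1)·(16) = 0
Writing each c_i in base p = 5:
  c_1 = 4 = 4·5^0
  c_2 = 1 = 1·5^0
  c_3 = 4 = 4·5^0
  c_4 = 4 = 4·5^0
  c_5 = 1 = 1·5^0
  c_6 = 3 = 3·5^0
  c_7 = 0
  c_8 = 0
Factor λ_0 = (4, 1, 4, 4, 1, 3, 0, 0)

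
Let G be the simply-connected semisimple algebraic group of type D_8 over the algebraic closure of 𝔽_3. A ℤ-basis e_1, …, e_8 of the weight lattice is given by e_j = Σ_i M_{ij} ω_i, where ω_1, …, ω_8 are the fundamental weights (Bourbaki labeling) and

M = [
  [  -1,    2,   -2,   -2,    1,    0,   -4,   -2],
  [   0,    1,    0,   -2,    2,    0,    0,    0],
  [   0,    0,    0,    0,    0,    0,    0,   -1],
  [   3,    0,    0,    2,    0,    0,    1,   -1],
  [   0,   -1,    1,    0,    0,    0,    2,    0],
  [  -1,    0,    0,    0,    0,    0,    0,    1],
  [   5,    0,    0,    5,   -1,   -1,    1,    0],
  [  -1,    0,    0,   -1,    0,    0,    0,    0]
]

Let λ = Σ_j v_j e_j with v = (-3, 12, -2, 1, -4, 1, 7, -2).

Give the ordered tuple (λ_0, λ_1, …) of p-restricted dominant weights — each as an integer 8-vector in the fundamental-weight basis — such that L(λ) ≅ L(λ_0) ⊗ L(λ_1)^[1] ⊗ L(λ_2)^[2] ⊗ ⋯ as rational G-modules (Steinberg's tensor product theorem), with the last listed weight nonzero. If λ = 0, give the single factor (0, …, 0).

In the fundamental-weight basis, λ has coordinates c = M·v (v = (-3, 12, -2, 1, -4, 1, 7, -2)):
  c_1 = (-1)·(-3) + 2·12 + (-2)·(-2) + (-2)·(1) + (1)·(-4) + 0·1 + (-4)·(7) + (-2)·(-2) = 1
  c_2 = (0)·(-3) + 1·12 + (0)·(-2) + (-2)·(1) + (2)·(-4) + 0·1 + 0·7 + (0)·(-2) = 2
  c_3 = (0)·(-3) + 0·12 + (0)·(-2) + 0·1 + (0)·(-4) + 0·1 + 0·7 + (-1)·(-2) = 2
  c_4 = (3)·(-3) + 0·12 + (0)·(-2) + 2·1 + (0)·(-4) + 0·1 + 1·7 + (-1)·(-2) = 2
  c_5 = (0)·(-3) + (-1)·(12) + (1)·(-2) + 0·1 + (0)·(-4) + 0·1 + 2·7 + (0)·(-2) = 0
  c_6 = (-1)·(-3) + 0·12 + (0)·(-2) + 0·1 + (0)·(-4) + 0·1 + 0·7 + (1)·(-2) = 1
  c_7 = (5)·(-3) + 0·12 + (0)·(-2) + 5·1 + (-1)·(-4) + (-1)·(1) + 1·7 + (0)·(-2) = 0
  c_8 = (-1)·(-3) + 0·12 + (0)·(-2) + (-1)·(1) + (0)·(-4) + 0·1 + 0·7 + (0)·(-2) = 2
Base-3 expansion of each c_i:
  c_1 = 1 = 1·3^0
  c_2 = 2 = 2·3^0
  c_3 = 2 = 2·3^0
  c_4 = 2 = 2·3^0
  c_5 = 0
  c_6 = 1 = 1·3^0
  c_7 = 0
  c_8 = 2 = 2·3^0
p-restricted factor λ_0 = (1, 2, 2, 2, 0, 1, 0, 2)

((1, 2, 2, 2, 0, 1, 0, 2),)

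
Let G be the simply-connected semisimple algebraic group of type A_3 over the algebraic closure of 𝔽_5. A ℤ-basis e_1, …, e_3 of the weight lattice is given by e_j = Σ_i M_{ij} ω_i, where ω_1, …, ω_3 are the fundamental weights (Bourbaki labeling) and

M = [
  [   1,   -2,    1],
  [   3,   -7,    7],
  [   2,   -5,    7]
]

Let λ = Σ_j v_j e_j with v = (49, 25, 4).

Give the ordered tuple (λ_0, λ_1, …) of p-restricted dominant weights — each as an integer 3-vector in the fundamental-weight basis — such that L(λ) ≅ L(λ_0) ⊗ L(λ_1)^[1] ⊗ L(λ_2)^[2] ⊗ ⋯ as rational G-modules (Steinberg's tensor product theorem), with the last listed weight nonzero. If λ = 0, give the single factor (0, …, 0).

Converting to the ω-basis (c_i = row i of M dotted with v = (49, 25, 4)):
  c_1 = 1·49 + (-2)·(25) + 1·4 = 3
  c_2 = 3·49 + (-7)·(25) + 7·4 = 0
  c_3 = 2·49 + (-5)·(25) + 7·4 = 1
Writing each c_i in base p = 5:
  c_1 = 3 = 3·5^0
  c_2 = 0
  c_3 = 1 = 1·5^0
λ_0 = (3, 0, 1)

((3, 0, 1),)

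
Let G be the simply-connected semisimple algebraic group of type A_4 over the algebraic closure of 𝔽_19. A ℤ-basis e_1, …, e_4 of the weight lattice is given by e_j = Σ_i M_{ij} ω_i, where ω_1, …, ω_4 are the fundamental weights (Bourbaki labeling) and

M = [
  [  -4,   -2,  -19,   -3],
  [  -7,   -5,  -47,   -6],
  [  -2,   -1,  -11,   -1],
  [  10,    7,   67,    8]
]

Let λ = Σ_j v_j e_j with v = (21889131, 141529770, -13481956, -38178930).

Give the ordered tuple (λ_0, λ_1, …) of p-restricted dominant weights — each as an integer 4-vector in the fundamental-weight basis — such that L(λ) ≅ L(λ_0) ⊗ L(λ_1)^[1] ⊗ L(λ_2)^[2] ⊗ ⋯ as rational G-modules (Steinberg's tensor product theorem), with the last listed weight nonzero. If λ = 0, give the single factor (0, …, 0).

((9, 17, 0, 16), (14, 4, 13, 17), (6, 2, 17, 16), (11, 4, 18, 13), (0, 14, 8, 6))

Change of basis e → ω: c = M·v where v = (21889131, 141529770, -13481956, -38178930):
  c_1 = -4*21889131 + -2*141529770 + -19*-13481956 + -3*-38178930 = 77890
  c_2 = -7*21889131 + -5*141529770 + -47*-13481956 + -6*-38178930 = 1852745
  c_3 = -2*21889131 + -1*141529770 + -11*-13481956 + -1*-38178930 = 1172414
  c_4 = 10*21889131 + 7*141529770 + 67*-13481956 + 8*-38178930 = 877208
Writing each c_i in base p = 19:
  c_1 = 77890 = 9·19^0 + 14·19^1 + 6·19^2 + 11·19^3
  c_2 = 1852745 = 17·19^0 + 4·19^1 + 2·19^2 + 4·19^3 + 14·19^4
  c_3 = 1172414 = 0·19^0 + 13·19^1 + 17·19^2 + 18·19^3 + 8·19^4
  c_4 = 877208 = 16·19^0 + 17·19^1 + 16·19^2 + 13·19^3 + 6·19^4
p-restricted factor λ_0 = (9, 17, 0, 16)
p-restricted factor λ_1 = (14, 4, 13, 17)
p-restricted factor λ_2 = (6, 2, 17, 16)
p-restricted factor λ_3 = (11, 4, 18, 13)
p-restricted factor λ_4 = (0, 14, 8, 6)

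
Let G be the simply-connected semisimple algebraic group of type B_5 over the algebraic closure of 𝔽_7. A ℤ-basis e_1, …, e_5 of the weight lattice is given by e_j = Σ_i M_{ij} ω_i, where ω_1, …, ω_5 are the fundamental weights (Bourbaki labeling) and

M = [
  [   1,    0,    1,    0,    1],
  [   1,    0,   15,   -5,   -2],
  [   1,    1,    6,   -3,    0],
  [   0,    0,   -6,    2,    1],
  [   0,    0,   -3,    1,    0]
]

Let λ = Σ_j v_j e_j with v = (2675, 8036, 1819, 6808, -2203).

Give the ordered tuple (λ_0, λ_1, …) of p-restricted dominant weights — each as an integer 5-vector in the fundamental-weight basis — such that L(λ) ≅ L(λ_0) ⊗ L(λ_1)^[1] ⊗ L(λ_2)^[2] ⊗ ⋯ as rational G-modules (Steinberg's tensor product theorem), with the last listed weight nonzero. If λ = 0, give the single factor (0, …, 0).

((2, 4, 4, 2, 0), (5, 4, 3, 1, 4), (4, 6, 3, 3, 6), (6, 0, 3, 1, 3))

Compute c_i = Σ_j M_{ij} v_j with v = (2675, 8036, 1819, 6808, -2203):
  c_1 = 1*2675 + 0*8036 + 1*1819 + 0*6808 + 1*-2203 = 2291
  c_2 = 1*2675 + 0*8036 + 15*1819 + -5*6808 + -2*-2203 = 326
  c_3 = 1*2675 + 1*8036 + 6*1819 + -3*6808 + 0*-2203 = 1201
  c_4 = 0*2675 + 0*8036 + -6*1819 + 2*6808 + 1*-2203 = 499
  c_5 = 0*2675 + 0*8036 + -3*1819 + 1*6808 + 0*-2203 = 1351
Expand coordinatewise in base 7:
  c_1 = 2291 = 2·7^0 + 5·7^1 + 4·7^2 + 6·7^3
  c_2 = 326 = 4·7^0 + 4·7^1 + 6·7^2
  c_3 = 1201 = 4·7^0 + 3·7^1 + 3·7^2 + 3·7^3
  c_4 = 499 = 2·7^0 + 1·7^1 + 3·7^2 + 1·7^3
  c_5 = 1351 = 0·7^0 + 4·7^1 + 6·7^2 + 3·7^3
p-restricted factor λ_0 = (2, 4, 4, 2, 0)
p-restricted factor λ_1 = (5, 4, 3, 1, 4)
p-restricted factor λ_2 = (4, 6, 3, 3, 6)
p-restricted factor λ_3 = (6, 0, 3, 1, 3)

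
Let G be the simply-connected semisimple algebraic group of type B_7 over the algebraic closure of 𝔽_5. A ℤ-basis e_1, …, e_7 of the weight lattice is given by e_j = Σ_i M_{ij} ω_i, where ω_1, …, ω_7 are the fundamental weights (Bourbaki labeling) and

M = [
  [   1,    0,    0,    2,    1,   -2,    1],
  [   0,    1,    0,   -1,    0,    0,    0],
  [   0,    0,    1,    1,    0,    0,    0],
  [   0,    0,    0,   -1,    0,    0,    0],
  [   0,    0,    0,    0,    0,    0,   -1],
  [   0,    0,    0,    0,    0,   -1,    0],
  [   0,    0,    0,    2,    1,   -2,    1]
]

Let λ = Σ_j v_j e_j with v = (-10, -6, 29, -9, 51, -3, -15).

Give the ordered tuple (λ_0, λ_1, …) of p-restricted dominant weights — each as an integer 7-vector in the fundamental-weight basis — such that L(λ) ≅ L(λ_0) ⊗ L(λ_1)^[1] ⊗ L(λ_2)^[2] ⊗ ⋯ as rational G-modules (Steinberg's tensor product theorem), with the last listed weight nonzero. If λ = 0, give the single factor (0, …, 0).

((4, 3, 0, 4, 0, 3, 4), (2, 0, 4, 1, 3, 0, 4))

Compute c_i = Σ_j M_{ij} v_j with v = (-10, -6, 29, -9, 51, -3, -15):
  c_1 = (1)·(-10) + (0)·(-6) + (0)·(29) + (2)·(-9) + (1)·(51) + (-2)·(-3) + (1)·(-15) = 14
  c_2 = (0)·(-10) + (1)·(-6) + (0)·(29) + (-1)·(-9) + (0)·(51) + (0)·(-3) + (0)·(-15) = 3
  c_3 = (0)·(-10) + (0)·(-6) + (1)·(29) + (1)·(-9) + (0)·(51) + (0)·(-3) + (0)·(-15) = 20
  c_4 = (0)·(-10) + (0)·(-6) + (0)·(29) + (-1)·(-9) + (0)·(51) + (0)·(-3) + (0)·(-15) = 9
  c_5 = (0)·(-10) + (0)·(-6) + (0)·(29) + (0)·(-9) + (0)·(51) + (0)·(-3) + (-1)·(-15) = 15
  c_6 = (0)·(-10) + (0)·(-6) + (0)·(29) + (0)·(-9) + (0)·(51) + (-1)·(-3) + (0)·(-15) = 3
  c_7 = (0)·(-10) + (0)·(-6) + (0)·(29) + (2)·(-9) + (1)·(51) + (-2)·(-3) + (1)·(-15) = 24
Base-5 expansion of each c_i:
  c_1 = 14 = 4·5^0 + 2·5^1
  c_2 = 3 = 3·5^0
  c_3 = 20 = 0·5^0 + 4·5^1
  c_4 = 9 = 4·5^0 + 1·5^1
  c_5 = 15 = 0·5^0 + 3·5^1
  c_6 = 3 = 3·5^0
  c_7 = 24 = 4·5^0 + 4·5^1
p-restricted factor λ_0 = (4, 3, 0, 4, 0, 3, 4)
p-restricted factor λ_1 = (2, 0, 4, 1, 3, 0, 4)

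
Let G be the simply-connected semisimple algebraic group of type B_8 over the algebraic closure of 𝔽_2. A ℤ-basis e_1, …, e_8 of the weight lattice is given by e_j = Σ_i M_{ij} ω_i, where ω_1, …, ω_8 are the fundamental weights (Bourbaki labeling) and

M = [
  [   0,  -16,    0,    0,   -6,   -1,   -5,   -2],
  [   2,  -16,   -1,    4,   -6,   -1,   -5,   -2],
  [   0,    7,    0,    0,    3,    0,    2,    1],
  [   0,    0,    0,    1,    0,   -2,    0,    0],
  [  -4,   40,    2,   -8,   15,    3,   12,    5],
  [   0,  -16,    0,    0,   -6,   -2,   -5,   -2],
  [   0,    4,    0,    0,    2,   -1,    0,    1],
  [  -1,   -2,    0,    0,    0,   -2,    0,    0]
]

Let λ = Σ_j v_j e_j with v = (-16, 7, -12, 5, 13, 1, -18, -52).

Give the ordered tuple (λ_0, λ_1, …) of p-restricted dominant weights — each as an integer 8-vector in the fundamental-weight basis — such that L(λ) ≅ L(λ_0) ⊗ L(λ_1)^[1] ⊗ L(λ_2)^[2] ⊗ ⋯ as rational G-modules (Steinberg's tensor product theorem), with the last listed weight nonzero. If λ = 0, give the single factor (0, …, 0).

Compute c_i = Σ_j M_{ij} v_j with v = (-16, 7, -12, 5, 13, 1, -18, -52):
  c_1 = 0*-16 + -16*7 + 0*-12 + 0*5 + -6*13 + -1*1 + -5*-18 + -2*-52 = 3
  c_2 = 2*-16 + -16*7 + -1*-12 + 4*5 + -6*13 + -1*1 + -5*-18 + -2*-52 = 3
  c_3 = 0*-16 + 7*7 + 0*-12 + 0*5 + 3*13 + 0*1 + 2*-18 + 1*-52 = 0
  c_4 = 0*-16 + 0*7 + 0*-12 + 1*5 + 0*13 + -2*1 + 0*-18 + 0*-52 = 3
  c_5 = -4*-16 + 40*7 + 2*-12 + -8*5 + 15*13 + 3*1 + 12*-18 + 5*-52 = 2
  c_6 = 0*-16 + -16*7 + 0*-12 + 0*5 + -6*13 + -2*1 + -5*-18 + -2*-52 = 2
  c_7 = 0*-16 + 4*7 + 0*-12 + 0*5 + 2*13 + -1*1 + 0*-18 + 1*-52 = 1
  c_8 = -1*-16 + -2*7 + 0*-12 + 0*5 + 0*13 + -2*1 + 0*-18 + 0*-52 = 0
p = 2; digits c_i = Σ_j d_{ij}·2^j, 0 ≤ d_{ij} < 2:
  c_1 = 3 = 1·2^0 + 1·2^1
  c_2 = 3 = 1·2^0 + 1·2^1
  c_3 = 0
  c_4 = 3 = 1·2^0 + 1·2^1
  c_5 = 2 = 0·2^0 + 1·2^1
  c_6 = 2 = 0·2^0 + 1·2^1
  c_7 = 1 = 1·2^0
  c_8 = 0
λ_0 = (1, 1, 0, 1, 0, 0, 1, 0)
λ_1 = (1, 1, 0, 1, 1, 1, 0, 0)

((1, 1, 0, 1, 0, 0, 1, 0), (1, 1, 0, 1, 1, 1, 0, 0))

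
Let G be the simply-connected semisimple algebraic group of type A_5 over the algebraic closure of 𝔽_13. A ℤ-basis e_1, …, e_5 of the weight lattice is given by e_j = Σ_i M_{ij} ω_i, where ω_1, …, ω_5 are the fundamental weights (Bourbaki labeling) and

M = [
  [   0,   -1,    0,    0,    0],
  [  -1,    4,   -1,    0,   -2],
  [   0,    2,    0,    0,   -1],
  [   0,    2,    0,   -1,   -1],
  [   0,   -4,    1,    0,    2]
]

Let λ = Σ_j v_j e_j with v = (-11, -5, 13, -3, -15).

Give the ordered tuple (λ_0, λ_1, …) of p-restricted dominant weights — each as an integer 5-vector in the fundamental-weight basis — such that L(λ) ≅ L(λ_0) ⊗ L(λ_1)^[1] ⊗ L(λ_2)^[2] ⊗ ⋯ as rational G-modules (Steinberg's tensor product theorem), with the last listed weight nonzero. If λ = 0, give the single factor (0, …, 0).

ω-coordinates c = M·v, v = (-11, -5, 13, -3, -15):
  c_1 = 0*-11 + -1*-5 + 0*13 + 0*-3 + 0*-15 = 5
  c_2 = -1*-11 + 4*-5 + -1*13 + 0*-3 + -2*-15 = 8
  c_3 = 0*-11 + 2*-5 + 0*13 + 0*-3 + -1*-15 = 5
  c_4 = 0*-11 + 2*-5 + 0*13 + -1*-3 + -1*-15 = 8
  c_5 = 0*-11 + -4*-5 + 1*13 + 0*-3 + 2*-15 = 3
p = 13; digits c_i = Σ_j d_{ij}·13^j, 0 ≤ d_{ij} < 13:
  c_1 = 5 = 5·13^0
  c_2 = 8 = 8·13^0
  c_3 = 5 = 5·13^0
  c_4 = 8 = 8·13^0
  c_5 = 3 = 3·13^0
Factor λ_0 = (5, 8, 5, 8, 3)

((5, 8, 5, 8, 3),)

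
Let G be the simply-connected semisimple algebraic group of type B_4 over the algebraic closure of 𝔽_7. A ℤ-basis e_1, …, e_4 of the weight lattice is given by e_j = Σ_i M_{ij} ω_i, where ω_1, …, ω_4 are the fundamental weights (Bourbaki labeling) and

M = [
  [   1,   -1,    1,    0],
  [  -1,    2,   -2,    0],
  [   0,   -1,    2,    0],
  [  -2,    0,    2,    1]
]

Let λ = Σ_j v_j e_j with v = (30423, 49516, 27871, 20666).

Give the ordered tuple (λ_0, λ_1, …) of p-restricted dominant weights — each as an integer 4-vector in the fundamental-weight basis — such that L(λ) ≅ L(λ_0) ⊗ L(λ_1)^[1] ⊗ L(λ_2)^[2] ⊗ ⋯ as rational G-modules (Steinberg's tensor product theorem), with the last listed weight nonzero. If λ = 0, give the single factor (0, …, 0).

In the fundamental-weight basis, λ has coordinates c = M·v (v = (30423, 49516, 27871, 20666)):
  c_1 = 1·30423 + (-1)·(49516) + 1·27871 + 0·20666 = 8778
  c_2 = (-1)·(30423) + 2·49516 + (-2)·(27871) + 0·20666 = 12867
  c_3 = 0·30423 + (-1)·(49516) + 2·27871 + 0·20666 = 6226
  c_4 = (-2)·(30423) + 0·49516 + 2·27871 + 1·20666 = 15562
Base-7 expansion of each c_i:
  c_1 = 8778 = 0·7^0 + 1·7^1 + 4·7^2 + 4·7^3 + 3·7^4
  c_2 = 12867 = 1·7^0 + 4·7^1 + 3·7^2 + 2·7^3 + 5·7^4
  c_3 = 6226 = 3·7^0 + 0·7^1 + 1·7^2 + 4·7^3 + 2·7^4
  c_4 = 15562 = 1·7^0 + 4·7^1 + 2·7^2 + 3·7^3 + 6·7^4
λ_0 = (0, 1, 3, 1)
λ_1 = (1, 4, 0, 4)
λ_2 = (4, 3, 1, 2)
λ_3 = (4, 2, 4, 3)
λ_4 = (3, 5, 2, 6)

((0, 1, 3, 1), (1, 4, 0, 4), (4, 3, 1, 2), (4, 2, 4, 3), (3, 5, 2, 6))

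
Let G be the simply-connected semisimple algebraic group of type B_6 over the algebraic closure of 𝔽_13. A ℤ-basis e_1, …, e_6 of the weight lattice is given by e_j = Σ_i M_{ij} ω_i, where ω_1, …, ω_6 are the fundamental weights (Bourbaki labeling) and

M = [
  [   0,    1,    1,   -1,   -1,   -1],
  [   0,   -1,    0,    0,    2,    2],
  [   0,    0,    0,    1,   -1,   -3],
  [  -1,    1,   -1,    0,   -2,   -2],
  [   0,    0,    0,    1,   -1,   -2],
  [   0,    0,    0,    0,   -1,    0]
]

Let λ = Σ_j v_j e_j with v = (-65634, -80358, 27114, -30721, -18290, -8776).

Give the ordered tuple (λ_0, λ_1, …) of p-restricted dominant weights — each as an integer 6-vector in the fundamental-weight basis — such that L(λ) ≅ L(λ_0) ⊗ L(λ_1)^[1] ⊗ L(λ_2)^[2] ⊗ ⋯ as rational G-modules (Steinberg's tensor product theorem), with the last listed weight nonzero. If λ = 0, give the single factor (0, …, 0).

Change of basis e → ω: c = M·v where v = (-65634, -80358, 27114, -30721, -18290, -8776):
  c_1 = (0)·(-65634) + (1)·(-80358) + 1·27114 + (-1)·(-30721) + (-1)·(-18290) + (-1)·(-8776) = 4543
  c_2 = (0)·(-65634) + (-1)·(-80358) + 0·27114 + (0)·(-30721) + (2)·(-18290) + (2)·(-8776) = 26226
  c_3 = (0)·(-65634) + (0)·(-80358) + 0·27114 + (1)·(-30721) + (-1)·(-18290) + (-3)·(-8776) = 13897
  c_4 = (-1)·(-65634) + (1)·(-80358) + (-1)·(27114) + (0)·(-30721) + (-2)·(-18290) + (-2)·(-8776) = 12294
  c_5 = (0)·(-65634) + (0)·(-80358) + 0·27114 + (1)·(-30721) + (-1)·(-18290) + (-2)·(-8776) = 5121
  c_6 = (0)·(-65634) + (0)·(-80358) + 0·27114 + (0)·(-30721) + (-1)·(-18290) + (0)·(-8776) = 18290
Writing each c_i in base p = 13:
  c_1 = 4543 = 6·13^0 + 11·13^1 + 0·13^2 + 2·13^3
  c_2 = 26226 = 5·13^0 + 2·13^1 + 12·13^2 + 11·13^3
  c_3 = 13897 = 0·13^0 + 3·13^1 + 4·13^2 + 6·13^3
  c_4 = 12294 = 9·13^0 + 9·13^1 + 7·13^2 + 5·13^3
  c_5 = 5121 = 12·13^0 + 3·13^1 + 4·13^2 + 2·13^3
  c_6 = 18290 = 12·13^0 + 2·13^1 + 4·13^2 + 8·13^3
p-restricted factor λ_0 = (6, 5, 0, 9, 12, 12)
p-restricted factor λ_1 = (11, 2, 3, 9, 3, 2)
p-restricted factor λ_2 = (0, 12, 4, 7, 4, 4)
p-restricted factor λ_3 = (2, 11, 6, 5, 2, 8)

((6, 5, 0, 9, 12, 12), (11, 2, 3, 9, 3, 2), (0, 12, 4, 7, 4, 4), (2, 11, 6, 5, 2, 8))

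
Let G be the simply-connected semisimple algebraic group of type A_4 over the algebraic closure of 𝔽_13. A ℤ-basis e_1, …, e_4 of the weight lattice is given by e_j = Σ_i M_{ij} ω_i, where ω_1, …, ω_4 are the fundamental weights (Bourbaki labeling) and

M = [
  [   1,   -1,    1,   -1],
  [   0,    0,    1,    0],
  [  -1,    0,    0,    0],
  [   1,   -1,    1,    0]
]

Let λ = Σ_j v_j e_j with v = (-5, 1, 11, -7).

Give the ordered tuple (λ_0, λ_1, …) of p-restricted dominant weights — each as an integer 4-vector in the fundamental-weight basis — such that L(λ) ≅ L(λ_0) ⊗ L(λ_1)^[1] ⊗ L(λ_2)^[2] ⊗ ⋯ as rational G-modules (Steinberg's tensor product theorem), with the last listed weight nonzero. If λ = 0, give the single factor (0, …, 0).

Compute c_i = Σ_j M_{ij} v_j with v = (-5, 1, 11, -7):
  c_1 = 1*-5 + -1*1 + 1*11 + -1*-7 = 12
  c_2 = 0*-5 + 0*1 + 1*11 + 0*-7 = 11
  c_3 = -1*-5 + 0*1 + 0*11 + 0*-7 = 5
  c_4 = 1*-5 + -1*1 + 1*11 + 0*-7 = 5
Expand coordinatewise in base 13:
  c_1 = 12 = 12·13^0
  c_2 = 11 = 11·13^0
  c_3 = 5 = 5·13^0
  c_4 = 5 = 5·13^0
Factor λ_0 = (12, 11, 5, 5)

((12, 11, 5, 5),)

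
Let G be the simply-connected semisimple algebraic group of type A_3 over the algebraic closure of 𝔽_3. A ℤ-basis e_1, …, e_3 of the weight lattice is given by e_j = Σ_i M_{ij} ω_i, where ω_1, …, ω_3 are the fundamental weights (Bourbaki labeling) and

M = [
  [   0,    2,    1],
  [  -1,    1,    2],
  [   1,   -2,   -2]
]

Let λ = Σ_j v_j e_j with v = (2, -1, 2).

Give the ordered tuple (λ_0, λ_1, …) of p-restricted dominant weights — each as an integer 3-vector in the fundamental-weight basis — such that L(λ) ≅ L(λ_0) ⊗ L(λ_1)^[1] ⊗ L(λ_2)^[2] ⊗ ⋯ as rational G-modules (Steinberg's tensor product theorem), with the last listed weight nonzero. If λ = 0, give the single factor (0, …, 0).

Compute c_i = Σ_j M_{ij} v_j with v = (2, -1, 2):
  c_1 = 0*2 + 2*-1 + 1*2 = 0
  c_2 = -1*2 + 1*-1 + 2*2 = 1
  c_3 = 1*2 + -2*-1 + -2*2 = 0
Writing each c_i in base p = 3:
  c_1 = 0
  c_2 = 1 = 1·3^0
  c_3 = 0
λ_0 = (0, 1, 0)

((0, 1, 0),)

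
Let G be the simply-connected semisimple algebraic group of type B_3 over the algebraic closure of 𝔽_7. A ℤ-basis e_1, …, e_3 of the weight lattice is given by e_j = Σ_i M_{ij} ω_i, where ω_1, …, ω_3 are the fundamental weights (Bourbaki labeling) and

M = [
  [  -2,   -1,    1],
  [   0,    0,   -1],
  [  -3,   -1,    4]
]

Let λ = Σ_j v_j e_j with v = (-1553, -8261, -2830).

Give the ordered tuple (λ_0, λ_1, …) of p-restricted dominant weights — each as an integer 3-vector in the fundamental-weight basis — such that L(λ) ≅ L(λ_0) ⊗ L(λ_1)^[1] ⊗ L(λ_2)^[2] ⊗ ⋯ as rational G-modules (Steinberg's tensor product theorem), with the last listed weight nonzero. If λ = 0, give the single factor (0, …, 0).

Compute c_i = Σ_j M_{ij} v_j with v = (-1553, -8261, -2830):
  c_1 = (-2)·(-1553) + (-1)·(-8261) + (1)·(-2830) = 8537
  c_2 = (0)·(-1553) + (0)·(-8261) + (-1)·(-2830) = 2830
  c_3 = (-3)·(-1553) + (-1)·(-8261) + (4)·(-2830) = 1600
Base-7 expansion of each c_i:
  c_1 = 8537 = 4·7^0 + 1·7^1 + 6·7^2 + 3·7^3 + 3·7^4
  c_2 = 2830 = 2·7^0 + 5·7^1 + 1·7^2 + 1·7^3 + 1·7^4
  c_3 = 1600 = 4·7^0 + 4·7^1 + 4·7^2 + 4·7^3
λ_0 = (4, 2, 4)
λ_1 = (1, 5, 4)
λ_2 = (6, 1, 4)
λ_3 = (3, 1, 4)
λ_4 = (3, 1, 0)

((4, 2, 4), (1, 5, 4), (6, 1, 4), (3, 1, 4), (3, 1, 0))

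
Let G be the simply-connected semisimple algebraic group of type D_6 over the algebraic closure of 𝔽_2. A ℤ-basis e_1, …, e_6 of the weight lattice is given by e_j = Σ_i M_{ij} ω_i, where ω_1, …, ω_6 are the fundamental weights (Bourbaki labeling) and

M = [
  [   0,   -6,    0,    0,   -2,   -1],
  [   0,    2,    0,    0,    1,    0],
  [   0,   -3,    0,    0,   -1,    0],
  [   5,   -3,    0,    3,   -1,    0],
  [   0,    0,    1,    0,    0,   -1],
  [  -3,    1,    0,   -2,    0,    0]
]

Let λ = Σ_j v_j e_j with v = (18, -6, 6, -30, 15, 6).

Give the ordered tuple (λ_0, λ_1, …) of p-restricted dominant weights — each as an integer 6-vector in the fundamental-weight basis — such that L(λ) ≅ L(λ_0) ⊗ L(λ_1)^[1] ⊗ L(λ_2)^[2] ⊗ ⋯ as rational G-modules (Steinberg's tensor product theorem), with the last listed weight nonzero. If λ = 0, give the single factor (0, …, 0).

In the fundamental-weight basis, λ has coordinates c = M·v (v = (18, -6, 6, -30, 15, 6)):
  c_1 = (0)·(18) + (-6)·(-6) + (0)·(6) + (0)·(-30) + (-2)·(15) + (-1)·(6) = 0
  c_2 = (0)·(18) + (2)·(-6) + (0)·(6) + (0)·(-30) + (1)·(15) + (0)·(6) = 3
  c_3 = (0)·(18) + (-3)·(-6) + (0)·(6) + (0)·(-30) + (-1)·(15) + (0)·(6) = 3
  c_4 = (5)·(18) + (-3)·(-6) + (0)·(6) + (3)·(-30) + (-1)·(15) + (0)·(6) = 3
  c_5 = (0)·(18) + (0)·(-6) + (1)·(6) + (0)·(-30) + (0)·(15) + (-1)·(6) = 0
  c_6 = (-3)·(18) + (1)·(-6) + (0)·(6) + (-2)·(-30) + (0)·(15) + (0)·(6) = 0
Expand coordinatewise in base 2:
  c_1 = 0
  c_2 = 3 = 1·2^0 + 1·2^1
  c_3 = 3 = 1·2^0 + 1·2^1
  c_4 = 3 = 1·2^0 + 1·2^1
  c_5 = 0
  c_6 = 0
Factor λ_0 = (0, 1, 1, 1, 0, 0)
Factor λ_1 = (0, 1, 1, 1, 0, 0)

((0, 1, 1, 1, 0, 0), (0, 1, 1, 1, 0, 0))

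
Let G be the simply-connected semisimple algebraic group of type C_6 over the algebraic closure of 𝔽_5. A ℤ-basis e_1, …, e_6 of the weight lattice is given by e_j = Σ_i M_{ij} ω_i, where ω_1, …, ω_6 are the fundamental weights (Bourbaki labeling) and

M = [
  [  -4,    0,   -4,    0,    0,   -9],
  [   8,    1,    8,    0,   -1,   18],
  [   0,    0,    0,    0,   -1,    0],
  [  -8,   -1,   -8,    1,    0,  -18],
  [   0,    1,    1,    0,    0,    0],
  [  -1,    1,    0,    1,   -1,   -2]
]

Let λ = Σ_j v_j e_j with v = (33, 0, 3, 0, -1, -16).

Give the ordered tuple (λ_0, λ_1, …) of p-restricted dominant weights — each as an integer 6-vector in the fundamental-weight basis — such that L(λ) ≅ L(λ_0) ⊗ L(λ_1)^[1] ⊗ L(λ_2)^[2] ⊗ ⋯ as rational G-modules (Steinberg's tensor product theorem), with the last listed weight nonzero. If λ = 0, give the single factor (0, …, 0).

Converting to the ω-basis (c_i = row i of M dotted with v = (33, 0, 3, 0, -1, -16)):
  c_1 = (-4)·(33) + 0·0 + (-4)·(3) + 0·0 + (0)·(-1) + (-9)·(-16) = 0
  c_2 = 8·33 + 1·0 + 8·3 + 0·0 + (-1)·(-1) + (18)·(-16) = 1
  c_3 = 0·33 + 0·0 + 0·3 + 0·0 + (-1)·(-1) + (0)·(-16) = 1
  c_4 = (-8)·(33) + (-1)·(0) + (-8)·(3) + 1·0 + (0)·(-1) + (-18)·(-16) = 0
  c_5 = 0·33 + 1·0 + 1·3 + 0·0 + (0)·(-1) + (0)·(-16) = 3
  c_6 = (-1)·(33) + 1·0 + 0·3 + 1·0 + (-1)·(-1) + (-2)·(-16) = 0
Base-5 expansion of each c_i:
  c_1 = 0
  c_2 = 1 = 1·5^0
  c_3 = 1 = 1·5^0
  c_4 = 0
  c_5 = 3 = 3·5^0
  c_6 = 0
λ_0 = (0, 1, 1, 0, 3, 0)

((0, 1, 1, 0, 3, 0),)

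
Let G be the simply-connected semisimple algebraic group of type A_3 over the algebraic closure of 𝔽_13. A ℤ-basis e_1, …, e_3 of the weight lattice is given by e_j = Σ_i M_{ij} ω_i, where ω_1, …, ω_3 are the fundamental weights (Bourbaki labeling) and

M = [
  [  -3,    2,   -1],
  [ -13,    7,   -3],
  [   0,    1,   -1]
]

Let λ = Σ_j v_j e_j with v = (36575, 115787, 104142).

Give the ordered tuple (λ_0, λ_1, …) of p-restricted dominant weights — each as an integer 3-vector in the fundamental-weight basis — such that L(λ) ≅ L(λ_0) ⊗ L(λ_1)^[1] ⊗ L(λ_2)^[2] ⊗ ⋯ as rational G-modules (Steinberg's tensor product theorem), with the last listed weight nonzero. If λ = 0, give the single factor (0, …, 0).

In the fundamental-weight basis, λ has coordinates c = M·v (v = (36575, 115787, 104142)):
  c_1 = (-3)·(36575) + 2·115787 + (-1)·(104142) = 17707
  c_2 = (-13)·(36575) + 7·115787 + (-3)·(104142) = 22608
  c_3 = 0·36575 + 1·115787 + (-1)·(104142) = 11645
Expand coordinatewise in base 13:
  c_1 = 17707 = 1·13^0 + 10·13^1 + 0·13^2 + 8·13^3
  c_2 = 22608 = 1·13^0 + 10·13^1 + 3·13^2 + 10·13^3
  c_3 = 11645 = 10·13^0 + 11·13^1 + 3·13^2 + 5·13^3
λ_0 = (1, 1, 10)
λ_1 = (10, 10, 11)
λ_2 = (0, 3, 3)
λ_3 = (8, 10, 5)

((1, 1, 10), (10, 10, 11), (0, 3, 3), (8, 10, 5))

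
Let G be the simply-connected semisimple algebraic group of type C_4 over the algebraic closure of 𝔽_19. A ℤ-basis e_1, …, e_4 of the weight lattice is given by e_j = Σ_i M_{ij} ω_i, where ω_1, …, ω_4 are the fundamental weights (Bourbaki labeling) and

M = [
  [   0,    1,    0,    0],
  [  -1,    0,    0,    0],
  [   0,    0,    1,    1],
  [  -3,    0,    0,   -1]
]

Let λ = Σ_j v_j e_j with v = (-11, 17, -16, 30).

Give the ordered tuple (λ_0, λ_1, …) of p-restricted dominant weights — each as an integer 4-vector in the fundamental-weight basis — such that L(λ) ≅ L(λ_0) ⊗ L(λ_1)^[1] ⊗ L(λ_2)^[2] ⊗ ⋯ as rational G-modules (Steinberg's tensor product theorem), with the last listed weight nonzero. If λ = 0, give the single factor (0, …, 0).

Compute c_i = Σ_j M_{ij} v_j with v = (-11, 17, -16, 30):
  c_1 = (0)·(-11) + 1·17 + (0)·(-16) + 0·30 = 17
  c_2 = (-1)·(-11) + 0·17 + (0)·(-16) + 0·30 = 11
  c_3 = (0)·(-11) + 0·17 + (1)·(-16) + 1·30 = 14
  c_4 = (-3)·(-11) + 0·17 + (0)·(-16) + (-1)·(30) = 3
p = 19; digits c_i = Σ_j d_{ij}·19^j, 0 ≤ d_{ij} < 19:
  c_1 = 17 = 17·19^0
  c_2 = 11 = 11·19^0
  c_3 = 14 = 14·19^0
  c_4 = 3 = 3·19^0
Factor λ_0 = (17, 11, 14, 3)

((17, 11, 14, 3),)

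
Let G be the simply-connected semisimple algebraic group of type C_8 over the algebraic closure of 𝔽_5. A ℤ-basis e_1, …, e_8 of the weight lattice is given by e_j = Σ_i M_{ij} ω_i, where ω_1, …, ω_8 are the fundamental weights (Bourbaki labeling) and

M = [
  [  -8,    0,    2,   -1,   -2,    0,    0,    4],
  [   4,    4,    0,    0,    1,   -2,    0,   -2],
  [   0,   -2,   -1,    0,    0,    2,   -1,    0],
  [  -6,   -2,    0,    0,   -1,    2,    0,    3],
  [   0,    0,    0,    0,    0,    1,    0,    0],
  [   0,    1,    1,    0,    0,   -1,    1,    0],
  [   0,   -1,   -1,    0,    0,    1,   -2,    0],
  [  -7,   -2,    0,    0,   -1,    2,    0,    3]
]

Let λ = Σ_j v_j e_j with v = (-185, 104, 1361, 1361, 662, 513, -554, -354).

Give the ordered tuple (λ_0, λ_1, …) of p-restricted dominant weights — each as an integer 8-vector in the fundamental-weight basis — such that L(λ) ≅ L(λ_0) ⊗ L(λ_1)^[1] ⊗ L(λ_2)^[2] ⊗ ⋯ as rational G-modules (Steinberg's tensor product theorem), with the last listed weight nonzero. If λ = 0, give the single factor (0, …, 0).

((1, 0, 1, 4, 3, 3, 1, 4), (0, 4, 2, 0, 2, 4, 1, 2), (4, 0, 0, 3, 0, 0, 1, 0), (0, 0, 0, 1, 4, 3, 1, 3))

In the fundamental-weight basis, λ has coordinates c = M·v (v = (-185, 104, 1361, 1361, 662, 513, -554, -354)):
  c_1 = (-8)·(-185) + (0)·(104) + (2)·(1361) + (-1)·(1361) + (-2)·(662) + (0)·(513) + (0)·(-554) + (4)·(-354) = 101
  c_2 = (4)·(-185) + (4)·(104) + (0)·(1361) + (0)·(1361) + (1)·(662) + (-2)·(513) + (0)·(-554) + (-2)·(-354) = 20
  c_3 = (0)·(-185) + (-2)·(104) + (-1)·(1361) + (0)·(1361) + (0)·(662) + (2)·(513) + (-1)·(-554) + (0)·(-354) = 11
  c_4 = (-6)·(-185) + (-2)·(104) + (0)·(1361) + (0)·(1361) + (-1)·(662) + (2)·(513) + (0)·(-554) + (3)·(-354) = 204
  c_5 = (0)·(-185) + (0)·(104) + (0)·(1361) + (0)·(1361) + (0)·(662) + (1)·(513) + (0)·(-554) + (0)·(-354) = 513
  c_6 = (0)·(-185) + (1)·(104) + (1)·(1361) + (0)·(1361) + (0)·(662) + (-1)·(513) + (1)·(-554) + (0)·(-354) = 398
  c_7 = (0)·(-185) + (-1)·(104) + (-1)·(1361) + (0)·(1361) + (0)·(662) + (1)·(513) + (-2)·(-554) + (0)·(-354) = 156
  c_8 = (-7)·(-185) + (-2)·(104) + (0)·(1361) + (0)·(1361) + (-1)·(662) + (2)·(513) + (0)·(-554) + (3)·(-354) = 389
Expand coordinatewise in base 5:
  c_1 = 101 = 1·5^0 + 0·5^1 + 4·5^2
  c_2 = 20 = 0·5^0 + 4·5^1
  c_3 = 11 = 1·5^0 + 2·5^1
  c_4 = 204 = 4·5^0 + 0·5^1 + 3·5^2 + 1·5^3
  c_5 = 513 = 3·5^0 + 2·5^1 + 0·5^2 + 4·5^3
  c_6 = 398 = 3·5^0 + 4·5^1 + 0·5^2 + 3·5^3
  c_7 = 156 = 1·5^0 + 1·5^1 + 1·5^2 + 1·5^3
  c_8 = 389 = 4·5^0 + 2·5^1 + 0·5^2 + 3·5^3
p-restricted factor λ_0 = (1, 0, 1, 4, 3, 3, 1, 4)
p-restricted factor λ_1 = (0, 4, 2, 0, 2, 4, 1, 2)
p-restricted factor λ_2 = (4, 0, 0, 3, 0, 0, 1, 0)
p-restricted factor λ_3 = (0, 0, 0, 1, 4, 3, 1, 3)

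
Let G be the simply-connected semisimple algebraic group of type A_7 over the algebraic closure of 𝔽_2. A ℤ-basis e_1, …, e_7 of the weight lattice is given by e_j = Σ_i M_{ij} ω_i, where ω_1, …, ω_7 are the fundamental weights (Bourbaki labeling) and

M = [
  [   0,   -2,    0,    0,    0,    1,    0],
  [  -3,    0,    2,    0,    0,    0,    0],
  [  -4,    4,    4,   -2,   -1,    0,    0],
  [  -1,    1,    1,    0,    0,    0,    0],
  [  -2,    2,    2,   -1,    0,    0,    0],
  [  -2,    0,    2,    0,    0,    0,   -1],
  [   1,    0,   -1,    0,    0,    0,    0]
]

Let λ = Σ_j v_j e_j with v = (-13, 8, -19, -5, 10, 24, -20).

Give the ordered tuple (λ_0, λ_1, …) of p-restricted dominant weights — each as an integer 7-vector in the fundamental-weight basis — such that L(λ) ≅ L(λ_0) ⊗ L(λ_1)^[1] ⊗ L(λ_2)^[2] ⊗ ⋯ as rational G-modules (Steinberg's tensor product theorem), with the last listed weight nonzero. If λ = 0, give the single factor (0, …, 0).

((0, 1, 0, 0, 1, 0, 0), (0, 0, 0, 1, 0, 0, 1), (0, 0, 0, 0, 0, 0, 1), (1, 0, 1, 0, 1, 1, 0))

Change of basis e → ω: c = M·v where v = (-13, 8, -19, -5, 10, 24, -20):
  c_1 = 0*-13 + -2*8 + 0*-19 + 0*-5 + 0*10 + 1*24 + 0*-20 = 8
  c_2 = -3*-13 + 0*8 + 2*-19 + 0*-5 + 0*10 + 0*24 + 0*-20 = 1
  c_3 = -4*-13 + 4*8 + 4*-19 + -2*-5 + -1*10 + 0*24 + 0*-20 = 8
  c_4 = -1*-13 + 1*8 + 1*-19 + 0*-5 + 0*10 + 0*24 + 0*-20 = 2
  c_5 = -2*-13 + 2*8 + 2*-19 + -1*-5 + 0*10 + 0*24 + 0*-20 = 9
  c_6 = -2*-13 + 0*8 + 2*-19 + 0*-5 + 0*10 + 0*24 + -1*-20 = 8
  c_7 = 1*-13 + 0*8 + -1*-19 + 0*-5 + 0*10 + 0*24 + 0*-20 = 6
Writing each c_i in base p = 2:
  c_1 = 8 = 0·2^0 + 0·2^1 + 0·2^2 + 1·2^3
  c_2 = 1 = 1·2^0
  c_3 = 8 = 0·2^0 + 0·2^1 + 0·2^2 + 1·2^3
  c_4 = 2 = 0·2^0 + 1·2^1
  c_5 = 9 = 1·2^0 + 0·2^1 + 0·2^2 + 1·2^3
  c_6 = 8 = 0·2^0 + 0·2^1 + 0·2^2 + 1·2^3
  c_7 = 6 = 0·2^0 + 1·2^1 + 1·2^2
p-restricted factor λ_0 = (0, 1, 0, 0, 1, 0, 0)
p-restricted factor λ_1 = (0, 0, 0, 1, 0, 0, 1)
p-restricted factor λ_2 = (0, 0, 0, 0, 0, 0, 1)
p-restricted factor λ_3 = (1, 0, 1, 0, 1, 1, 0)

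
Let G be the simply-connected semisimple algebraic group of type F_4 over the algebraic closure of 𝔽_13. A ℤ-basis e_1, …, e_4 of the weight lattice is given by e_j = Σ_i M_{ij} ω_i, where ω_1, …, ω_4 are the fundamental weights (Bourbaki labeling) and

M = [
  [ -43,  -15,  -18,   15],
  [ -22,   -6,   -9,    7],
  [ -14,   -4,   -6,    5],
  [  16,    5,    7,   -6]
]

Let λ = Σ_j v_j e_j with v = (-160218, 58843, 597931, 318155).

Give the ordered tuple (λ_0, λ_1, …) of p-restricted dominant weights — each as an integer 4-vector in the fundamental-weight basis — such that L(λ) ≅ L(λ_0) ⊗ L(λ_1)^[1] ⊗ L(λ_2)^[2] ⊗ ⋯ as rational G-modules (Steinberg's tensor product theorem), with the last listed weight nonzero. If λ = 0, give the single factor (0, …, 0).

Change of basis e → ω: c = M·v where v = (-160218, 58843, 597931, 318155):
  c_1 = (-43)·(-160218) + (-15)·(58843) + (-18)·(597931) + 15·318155 = 16296
  c_2 = (-22)·(-160218) + (-6)·(58843) + (-9)·(597931) + 7·318155 = 17444
  c_3 = (-14)·(-160218) + (-4)·(58843) + (-6)·(597931) + 5·318155 = 10869
  c_4 = (16)·(-160218) + 5·58843 + 7·597931 + (-6)·(318155) = 7314
p = 13; digits c_i = Σ_j d_{ij}·13^j, 0 ≤ d_{ij} < 13:
  c_1 = 16296 = 7·13^0 + 5·13^1 + 5·13^2 + 7·13^3
  c_2 = 17444 = 11·13^0 + 2·13^1 + 12·13^2 + 7·13^3
  c_3 = 10869 = 1·13^0 + 4·13^1 + 12·13^2 + 4·13^3
  c_4 = 7314 = 8·13^0 + 3·13^1 + 4·13^2 + 3·13^3
Factor λ_0 = (7, 11, 1, 8)
Factor λ_1 = (5, 2, 4, 3)
Factor λ_2 = (5, 12, 12, 4)
Factor λ_3 = (7, 7, 4, 3)

((7, 11, 1, 8), (5, 2, 4, 3), (5, 12, 12, 4), (7, 7, 4, 3))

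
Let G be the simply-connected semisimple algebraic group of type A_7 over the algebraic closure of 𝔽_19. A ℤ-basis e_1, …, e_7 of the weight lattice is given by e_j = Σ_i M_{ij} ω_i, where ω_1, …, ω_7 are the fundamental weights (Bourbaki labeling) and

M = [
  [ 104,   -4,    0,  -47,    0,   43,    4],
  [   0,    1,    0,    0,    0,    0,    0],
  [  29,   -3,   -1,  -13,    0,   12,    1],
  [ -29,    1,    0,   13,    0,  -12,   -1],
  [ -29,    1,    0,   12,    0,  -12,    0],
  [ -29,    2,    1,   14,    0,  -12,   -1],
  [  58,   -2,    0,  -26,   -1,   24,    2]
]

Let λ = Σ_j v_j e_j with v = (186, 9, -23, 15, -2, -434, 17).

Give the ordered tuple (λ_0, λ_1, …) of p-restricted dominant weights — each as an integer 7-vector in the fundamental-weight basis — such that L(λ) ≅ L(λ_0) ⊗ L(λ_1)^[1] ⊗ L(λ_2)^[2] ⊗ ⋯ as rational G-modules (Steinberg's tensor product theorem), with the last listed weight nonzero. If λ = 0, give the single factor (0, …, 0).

((9, 9, 4, 1, 3, 2, 0),)

In the fundamental-weight basis, λ has coordinates c = M·v (v = (186, 9, -23, 15, -2, -434, 17)):
  c_1 = 104*186 + -4*9 + 0*-23 + -47*15 + 0*-2 + 43*-434 + 4*17 = 9
  c_2 = 0*186 + 1*9 + 0*-23 + 0*15 + 0*-2 + 0*-434 + 0*17 = 9
  c_3 = 29*186 + -3*9 + -1*-23 + -13*15 + 0*-2 + 12*-434 + 1*17 = 4
  c_4 = -29*186 + 1*9 + 0*-23 + 13*15 + 0*-2 + -12*-434 + -1*17 = 1
  c_5 = -29*186 + 1*9 + 0*-23 + 12*15 + 0*-2 + -12*-434 + 0*17 = 3
  c_6 = -29*186 + 2*9 + 1*-23 + 14*15 + 0*-2 + -12*-434 + -1*17 = 2
  c_7 = 58*186 + -2*9 + 0*-23 + -26*15 + -1*-2 + 24*-434 + 2*17 = 0
p = 19; digits c_i = Σ_j d_{ij}·19^j, 0 ≤ d_{ij} < 19:
  c_1 = 9 = 9·19^0
  c_2 = 9 = 9·19^0
  c_3 = 4 = 4·19^0
  c_4 = 1 = 1·19^0
  c_5 = 3 = 3·19^0
  c_6 = 2 = 2·19^0
  c_7 = 0
p-restricted factor λ_0 = (9, 9, 4, 1, 3, 2, 0)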